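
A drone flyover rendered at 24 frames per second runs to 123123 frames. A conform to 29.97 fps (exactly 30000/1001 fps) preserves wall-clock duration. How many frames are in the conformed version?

153750 frames

Target frames = source frames × (target rate / source rate) = 123123 × (30000/1001)/(24) = 123123 × 1250/1001 = 153750.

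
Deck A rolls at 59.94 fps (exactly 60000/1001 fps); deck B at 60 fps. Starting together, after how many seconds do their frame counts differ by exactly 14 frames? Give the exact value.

7007/30 seconds

The gap grows by |60 − 60000/1001| = 60/1001 frames per second.
Time for a 14-frame gap: 14 ÷ (60/1001) = 7007/30 s.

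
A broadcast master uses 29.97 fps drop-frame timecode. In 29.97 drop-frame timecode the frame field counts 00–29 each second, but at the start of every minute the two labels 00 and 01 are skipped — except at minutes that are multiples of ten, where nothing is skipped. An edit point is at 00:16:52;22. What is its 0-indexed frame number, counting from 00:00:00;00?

As if non-drop at 30 labels/s: (0 × 3600 + 16 × 60 + 52) × 30 + 22 = 30382.
Minute boundaries passed: 16; those not divisible by 10: 16 − 1 = 15; dropped labels = 2 × 15 = 30.
Actual frame index = 30382 − 30 = 30352.

30352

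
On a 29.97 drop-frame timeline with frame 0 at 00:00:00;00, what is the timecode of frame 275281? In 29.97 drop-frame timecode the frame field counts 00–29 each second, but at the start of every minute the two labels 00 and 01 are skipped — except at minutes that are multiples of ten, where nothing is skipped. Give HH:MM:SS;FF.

Ten DF minutes hold 17982 frames, so frame 275281 lies in block 15 (frames 269730–287711) with 5551 frames into that block.
The block's first minute is 1800 frames and the rest 1798 each; 5551 frames reaches minute 3, so 15 × 18 + 3 × 2 = 276 labels have been skipped so far.
Adding those back, label number 275281 + 276 = 275557 at 30 labels/s is 9185 s + 7 f = 2 h 33 min 5 s frame 7, i.e. 02:33:05;07.

02:33:05;07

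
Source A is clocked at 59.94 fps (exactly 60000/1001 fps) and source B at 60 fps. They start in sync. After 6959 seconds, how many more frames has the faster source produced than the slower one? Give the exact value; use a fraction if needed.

417540/1001 frames

A emits 60000/1001 × 6959 = 417540000/1001 frames; B emits 60 × 6959 = 417540.
Difference = 417540/1001 frames (≈ 417.1229); B is ahead of A.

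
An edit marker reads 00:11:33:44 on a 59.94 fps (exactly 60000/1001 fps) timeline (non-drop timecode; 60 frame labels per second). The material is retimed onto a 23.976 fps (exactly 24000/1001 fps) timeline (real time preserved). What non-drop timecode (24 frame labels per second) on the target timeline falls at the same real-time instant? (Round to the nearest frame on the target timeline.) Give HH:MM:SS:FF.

Source frame index: (0×3600 + 11×60 + 33) × 60 + 44 = 41624.
Real time: 41624 / (60000/1001) = 5208203/7500 s.
Target frame: (5208203/7500) × (24000/1001) = 83248/5 ≈ 16649.600 → 16650.
At 24 labels/s: frame 16650 → 00:11:33:18.

00:11:33:18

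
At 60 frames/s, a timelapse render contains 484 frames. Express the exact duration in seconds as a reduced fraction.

Running time = 484 ÷ (60) = 484 × 1/60 = 121/15 s.

121/15 seconds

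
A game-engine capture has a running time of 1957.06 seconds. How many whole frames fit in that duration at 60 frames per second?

117423 frames

Frames = 1957.06 × 60 = 587118/5 ≈ 117423.6000.
Complete frames: 117423.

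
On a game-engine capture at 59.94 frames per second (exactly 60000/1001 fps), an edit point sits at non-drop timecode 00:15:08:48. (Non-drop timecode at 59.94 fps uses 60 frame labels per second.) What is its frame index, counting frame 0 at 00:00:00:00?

Total seconds to the label: (0 × 3600 + 15 × 60 + 8) = 908.
Frame index = 908 × 60 + 48 = 54528.

frame 54528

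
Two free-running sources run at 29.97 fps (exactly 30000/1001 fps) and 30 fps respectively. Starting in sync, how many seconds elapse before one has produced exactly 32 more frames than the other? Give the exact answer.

16016/15 seconds

The gap grows by |30 − 30000/1001| = 30/1001 frames per second.
Time for a 32-frame gap: 32 ÷ (30/1001) = 16016/15 s.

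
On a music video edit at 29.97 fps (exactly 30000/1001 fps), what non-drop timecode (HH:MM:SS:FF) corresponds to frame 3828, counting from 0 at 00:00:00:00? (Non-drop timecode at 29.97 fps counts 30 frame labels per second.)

3828 ÷ 30 = 127 full seconds, remainder 18 frames.
127 s = 0 h 2 min 7 s.
Timecode: 00:02:07:18.

00:02:07:18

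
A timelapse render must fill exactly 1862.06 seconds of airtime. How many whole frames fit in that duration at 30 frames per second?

55861 frames

Frames = 1862.06 × 30 = 279309/5 ≈ 55861.8000.
Complete frames: 55861.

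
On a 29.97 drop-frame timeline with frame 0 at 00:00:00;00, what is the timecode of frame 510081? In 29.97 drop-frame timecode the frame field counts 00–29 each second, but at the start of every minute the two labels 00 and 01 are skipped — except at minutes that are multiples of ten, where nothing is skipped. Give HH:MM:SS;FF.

04:43:39;21

Ten DF minutes hold 17982 frames, so frame 510081 lies in block 28 (frames 503496–521477) with 6585 frames into that block.
The block's first minute is 1800 frames and the rest 1798 each; 6585 frames reaches minute 3, so 28 × 18 + 3 × 2 = 510 labels have been skipped so far.
Adding those back, label number 510081 + 510 = 510591 at 30 labels/s is 17019 s + 21 f = 4 h 43 min 39 s frame 21, i.e. 04:43:39;21.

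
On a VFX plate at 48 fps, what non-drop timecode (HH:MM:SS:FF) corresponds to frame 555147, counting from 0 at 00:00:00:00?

03:12:45:27

555147 ÷ 48 = 11565 full seconds, remainder 27 frames.
11565 s = 3 h 12 min 45 s.
Timecode: 03:12:45:27.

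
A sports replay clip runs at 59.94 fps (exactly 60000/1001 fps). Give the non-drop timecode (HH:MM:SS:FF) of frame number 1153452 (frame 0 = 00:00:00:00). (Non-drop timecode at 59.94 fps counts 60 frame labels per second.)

05:20:24:12

1153452 ÷ 60 = 19224 full seconds, remainder 12 frames.
19224 s = 5 h 20 min 24 s.
Timecode: 05:20:24:12.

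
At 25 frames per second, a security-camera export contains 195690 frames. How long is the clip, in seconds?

Running time = 195690 / (25) = 7827.6 s.

7827.6 seconds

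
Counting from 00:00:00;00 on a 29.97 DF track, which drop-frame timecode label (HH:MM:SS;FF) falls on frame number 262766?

02:26:07;20

Ten DF minutes hold 17982 frames, so frame 262766 lies in block 14 (frames 251748–269729) with 11018 frames into that block.
The block's first minute is 1800 frames and the rest 1798 each; 11018 frames reaches minute 6, so 14 × 18 + 6 × 2 = 264 labels have been skipped so far.
Adding those back, label number 262766 + 264 = 263030 at 30 labels/s is 8767 s + 20 f = 2 h 26 min 7 s frame 20, i.e. 02:26:07;20.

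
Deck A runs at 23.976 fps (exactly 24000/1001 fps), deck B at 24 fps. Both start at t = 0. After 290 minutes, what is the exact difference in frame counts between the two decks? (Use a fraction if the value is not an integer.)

417600/1001 frames

290 min = 17400 s.
A emits 24000/1001 × 17400 = 417600000/1001 frames; B emits 24 × 17400 = 417600.
Difference = 417600/1001 frames (≈ 417.1828); B is ahead of A.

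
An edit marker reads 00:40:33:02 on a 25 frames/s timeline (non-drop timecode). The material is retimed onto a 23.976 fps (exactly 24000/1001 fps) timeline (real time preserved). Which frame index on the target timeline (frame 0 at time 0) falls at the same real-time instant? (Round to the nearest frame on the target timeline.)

frame 58336

Source frame index: (0×3600 + 40×60 + 33) × 25 + 2 = 60827.
Real time: 60827 / (25) = 60827/25 s.
Target frame: (60827/25) × (24000/1001) = 4491840/77 ≈ 58335.584 → 58336.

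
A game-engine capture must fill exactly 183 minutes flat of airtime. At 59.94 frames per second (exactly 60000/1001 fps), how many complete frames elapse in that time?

658141 frames

183 min = 10980 s.
Frames = 10980 × 60000/1001 = 658800000/1001 ≈ 658141.8581.
Complete frames: 658141.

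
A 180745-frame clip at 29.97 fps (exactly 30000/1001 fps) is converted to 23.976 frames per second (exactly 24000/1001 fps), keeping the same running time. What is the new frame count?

Target frames = source frames × (target rate / source rate) = 180745 × (24000/1001)/(30000/1001) = 180745 × 4/5 = 144596.

144596 frames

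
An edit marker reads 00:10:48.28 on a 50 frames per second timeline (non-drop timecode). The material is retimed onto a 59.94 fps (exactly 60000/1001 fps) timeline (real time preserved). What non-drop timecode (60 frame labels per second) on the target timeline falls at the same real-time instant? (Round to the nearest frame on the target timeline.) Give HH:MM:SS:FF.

Source frame index: (0×3600 + 10×60 + 48) × 50 + 28 = 32428.
Real time: 32428 / (50) = 16214/25 s.
Target frame: (16214/25) × (60000/1001) = 3537600/91 ≈ 38874.725 → 38875.
At 60 labels/s: frame 38875 → 00:10:47:55.

00:10:47:55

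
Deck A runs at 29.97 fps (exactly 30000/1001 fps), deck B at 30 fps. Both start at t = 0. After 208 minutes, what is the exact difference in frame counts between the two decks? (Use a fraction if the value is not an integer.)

208 min = 12480 s.
A emits 30000/1001 × 12480 = 28800000/77 frames; B emits 30 × 12480 = 374400.
Difference = 28800/77 frames (≈ 374.0260); B is ahead of A.

28800/77 frames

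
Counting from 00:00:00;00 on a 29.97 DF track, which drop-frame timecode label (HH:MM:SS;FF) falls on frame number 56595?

Ten DF minutes hold 17982 frames, so frame 56595 lies in block 3 (frames 53946–71927) with 2649 frames into that block.
The block's first minute is 1800 frames and the rest 1798 each; 2649 frames reaches minute 1, so 3 × 18 + 1 × 2 = 56 labels have been skipped so far.
Adding those back, label number 56595 + 56 = 56651 at 30 labels/s is 1888 s + 11 f = 0 h 31 min 28 s frame 11, i.e. 00:31:28;11.

00:31:28;11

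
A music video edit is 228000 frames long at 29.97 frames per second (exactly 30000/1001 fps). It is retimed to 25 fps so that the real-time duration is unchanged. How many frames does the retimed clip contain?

190190 frames

Target frames = source frames × (target rate / source rate) = 228000 × (25)/(30000/1001) = 228000 × 1001/1200 = 190190.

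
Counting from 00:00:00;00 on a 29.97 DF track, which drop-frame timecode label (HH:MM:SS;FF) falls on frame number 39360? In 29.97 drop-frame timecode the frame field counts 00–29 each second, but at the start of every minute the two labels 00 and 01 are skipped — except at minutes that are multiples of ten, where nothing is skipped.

00:21:53;08

Each 10-minute DF block holds 10 × 60 × 30 − 9 × 2 = 17982 frames. 39360 ÷ 17982 → 2 full blocks, remainder 3396.
Within the partial block the first minute is 1800 frames and each further minute 1798, so 1 further minute boundary passed. Total skipped labels = 18 × 2 + 2 × 1 = 38.
Non-drop label index = 39360 + 38 = 39398; at 30 labels/s that is 00:21:53:08, i.e. DF 00:21:53;08.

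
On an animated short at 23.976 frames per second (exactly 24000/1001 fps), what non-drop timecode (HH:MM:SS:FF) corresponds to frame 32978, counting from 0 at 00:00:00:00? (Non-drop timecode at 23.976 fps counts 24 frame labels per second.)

00:22:54:02

32978 ÷ 24 = 1374 full seconds, remainder 2 frames.
1374 s = 0 h 22 min 54 s.
Timecode: 00:22:54:02.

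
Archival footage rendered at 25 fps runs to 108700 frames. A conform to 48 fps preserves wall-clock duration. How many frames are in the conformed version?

208704 frames

Target frames = source frames × (target rate / source rate) = 108700 × (48)/(25) = 108700 × 48/25 = 208704.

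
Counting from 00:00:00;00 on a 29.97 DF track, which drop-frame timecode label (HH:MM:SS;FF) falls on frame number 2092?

Each 10-minute DF block holds 10 × 60 × 30 − 9 × 2 = 17982 frames. 2092 ÷ 17982 → 0 full blocks, remainder 2092.
Within the partial block the first minute is 1800 frames and each further minute 1798, so 1 further minute boundary passed. Total skipped labels = 18 × 0 + 2 × 1 = 2.
Non-drop label index = 2092 + 2 = 2094; at 30 labels/s that is 00:01:09:24, i.e. DF 00:01:09;24.

00:01:09;24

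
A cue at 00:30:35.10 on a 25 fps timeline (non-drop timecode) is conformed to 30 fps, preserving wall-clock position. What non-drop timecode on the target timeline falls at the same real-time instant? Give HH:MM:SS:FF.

Source frame index: (0×3600 + 30×60 + 35) × 25 + 10 = 45885.
Real time: 45885 / (25) = 9177/5 s.
Target frame: (9177/5) × (30) = 55062.
At 30 labels/s: frame 55062 → 00:30:35:12.

00:30:35:12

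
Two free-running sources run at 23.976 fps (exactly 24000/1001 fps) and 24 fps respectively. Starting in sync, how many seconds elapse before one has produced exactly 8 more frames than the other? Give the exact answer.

The gap grows by |24 − 24000/1001| = 24/1001 frames per second.
Time for a 8-frame gap: 8 ÷ (24/1001) = 1001/3 s.

1001/3 seconds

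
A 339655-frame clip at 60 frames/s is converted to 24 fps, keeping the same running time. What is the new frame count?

Target frames = source frames × (target rate / source rate) = 339655 × (24)/(60) = 339655 × 2/5 = 135862.

135862 frames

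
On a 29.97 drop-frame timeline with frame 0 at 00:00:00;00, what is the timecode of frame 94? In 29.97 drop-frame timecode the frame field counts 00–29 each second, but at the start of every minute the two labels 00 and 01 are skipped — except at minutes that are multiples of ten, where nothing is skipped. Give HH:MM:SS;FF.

Each 10-minute DF block holds 10 × 60 × 30 − 9 × 2 = 17982 frames. 94 ÷ 17982 → 0 full blocks, remainder 94.
Within the partial block the first minute is 1800 frames and each further minute 1798, so 0 further minute boundaries passed. Total skipped labels = 18 × 0 + 2 × 0 = 0.
Non-drop label index = 94 + 0 = 94; at 30 labels/s that is 00:00:03:04, i.e. DF 00:00:03;04.

00:00:03;04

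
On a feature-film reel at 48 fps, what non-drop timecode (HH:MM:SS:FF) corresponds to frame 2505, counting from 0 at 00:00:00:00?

2505 ÷ 48 = 52 full seconds, remainder 9 frames.
52 s = 0 h 0 min 52 s.
Timecode: 00:00:52:09.

00:00:52:09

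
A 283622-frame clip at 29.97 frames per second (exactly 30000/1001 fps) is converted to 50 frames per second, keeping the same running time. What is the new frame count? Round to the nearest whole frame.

473176 frames

Frames at target rate = 283622 × (50) / (30000/1001) = 141952811/300 ≈ 473176.037.
Nearest whole frame: 473176.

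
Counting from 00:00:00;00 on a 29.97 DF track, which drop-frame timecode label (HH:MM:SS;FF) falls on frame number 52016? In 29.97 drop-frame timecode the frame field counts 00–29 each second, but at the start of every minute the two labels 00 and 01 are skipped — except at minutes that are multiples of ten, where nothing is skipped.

Each 10-minute DF block holds 10 × 60 × 30 − 9 × 2 = 17982 frames. 52016 ÷ 17982 → 2 full blocks, remainder 16052.
Within the partial block the first minute is 1800 frames and each further minute 1798, so 8 further minute boundaries passed. Total skipped labels = 18 × 2 + 2 × 8 = 52.
Non-drop label index = 52016 + 52 = 52068; at 30 labels/s that is 00:28:55:18, i.e. DF 00:28:55;18.

00:28:55;18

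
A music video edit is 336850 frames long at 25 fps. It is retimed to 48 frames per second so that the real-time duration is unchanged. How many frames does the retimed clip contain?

Target frames = source frames × (target rate / source rate) = 336850 × (48)/(25) = 336850 × 48/25 = 646752.

646752 frames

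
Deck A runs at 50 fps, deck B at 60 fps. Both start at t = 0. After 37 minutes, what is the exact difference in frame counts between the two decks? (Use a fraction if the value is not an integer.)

22200 frames

37 min = 2220 s.
A emits 50 × 2220 = 111000 frames; B emits 60 × 2220 = 133200.
Difference = 22200 frames; B is ahead of A.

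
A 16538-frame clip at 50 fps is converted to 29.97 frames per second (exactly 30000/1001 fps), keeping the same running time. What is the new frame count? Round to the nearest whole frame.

Frames at target rate = 16538 × (30000/1001) / (50) = 9922800/1001 ≈ 9912.887.
Nearest whole frame: 9913.

9913 frames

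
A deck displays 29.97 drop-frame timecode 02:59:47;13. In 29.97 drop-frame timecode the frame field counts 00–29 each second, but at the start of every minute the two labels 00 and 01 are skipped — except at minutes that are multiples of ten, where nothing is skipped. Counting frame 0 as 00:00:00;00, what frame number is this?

323299

As if non-drop at 30 labels/s: (2 × 3600 + 59 × 60 + 47) × 30 + 13 = 323623.
Minute boundaries passed: 179; those not divisible by 10: 179 − 17 = 162; dropped labels = 2 × 162 = 324.
Actual frame index = 323623 − 324 = 323299.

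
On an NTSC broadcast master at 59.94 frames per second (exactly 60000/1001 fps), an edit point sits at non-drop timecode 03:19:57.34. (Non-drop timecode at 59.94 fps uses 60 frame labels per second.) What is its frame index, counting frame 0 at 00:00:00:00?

Total seconds to the label: (3 × 3600 + 19 × 60 + 57) = 11997.
Frame index = 11997 × 60 + 34 = 719854.

719854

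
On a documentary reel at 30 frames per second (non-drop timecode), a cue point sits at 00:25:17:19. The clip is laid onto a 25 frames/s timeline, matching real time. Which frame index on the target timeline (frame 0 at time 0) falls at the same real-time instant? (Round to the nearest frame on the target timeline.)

Source frame index: (0×3600 + 25×60 + 17) × 30 + 19 = 45529.
Real time: 45529 / (30) = 45529/30 s.
Target frame: (45529/30) × (25) = 227645/6 ≈ 37940.833 → 37941.

frame 37941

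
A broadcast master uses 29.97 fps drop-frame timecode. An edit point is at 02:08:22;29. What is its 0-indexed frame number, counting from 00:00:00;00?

230857

As if non-drop at 30 labels/s: (2 × 3600 + 8 × 60 + 22) × 30 + 29 = 231089.
Minute boundaries passed: 128; those not divisible by 10: 128 − 12 = 116; dropped labels = 2 × 116 = 232.
Actual frame index = 231089 − 232 = 230857.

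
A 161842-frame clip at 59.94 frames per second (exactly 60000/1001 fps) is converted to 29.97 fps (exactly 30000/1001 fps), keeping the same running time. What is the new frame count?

80921 frames

Target frames = source frames × (target rate / source rate) = 161842 × (30000/1001)/(60000/1001) = 161842 × 1/2 = 80921.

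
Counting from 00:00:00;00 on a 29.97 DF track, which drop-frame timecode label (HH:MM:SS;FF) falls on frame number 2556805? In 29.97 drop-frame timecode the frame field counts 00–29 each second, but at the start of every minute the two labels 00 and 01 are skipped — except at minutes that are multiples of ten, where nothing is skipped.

Ten DF minutes hold 17982 frames, so frame 2556805 lies in block 142 (frames 2553444–2571425) with 3361 frames into that block.
The block's first minute is 1800 frames and the rest 1798 each; 3361 frames reaches minute 1, so 142 × 18 + 1 × 2 = 2558 labels have been skipped so far.
Adding those back, label number 2556805 + 2558 = 2559363 at 30 labels/s is 85312 s + 3 f = 23 h 41 min 52 s frame 3, i.e. 23:41:52;03.

23:41:52;03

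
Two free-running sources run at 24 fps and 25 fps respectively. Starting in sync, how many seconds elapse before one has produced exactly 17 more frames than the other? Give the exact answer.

The gap grows by |25 − 24| = 1 frame per second.
Time for a 17-frame gap: 17 ÷ (1) = 17 s.

17 seconds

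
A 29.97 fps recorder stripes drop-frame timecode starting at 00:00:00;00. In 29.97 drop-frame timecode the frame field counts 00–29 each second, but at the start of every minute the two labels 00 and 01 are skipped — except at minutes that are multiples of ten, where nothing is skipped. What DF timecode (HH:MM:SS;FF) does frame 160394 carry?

01:29:11;26

Ten DF minutes hold 17982 frames, so frame 160394 lies in block 8 (frames 143856–161837) with 16538 frames into that block.
The block's first minute is 1800 frames and the rest 1798 each; 16538 frames reaches minute 9, so 8 × 18 + 9 × 2 = 162 labels have been skipped so far.
Adding those back, label number 160394 + 162 = 160556 at 30 labels/s is 5351 s + 26 f = 1 h 29 min 11 s frame 26, i.e. 01:29:11;26.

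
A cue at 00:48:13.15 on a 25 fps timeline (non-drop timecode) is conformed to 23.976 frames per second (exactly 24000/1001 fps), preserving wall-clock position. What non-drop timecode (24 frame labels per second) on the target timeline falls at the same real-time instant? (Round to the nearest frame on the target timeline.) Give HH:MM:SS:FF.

Source frame index: (0×3600 + 48×60 + 13) × 25 + 15 = 72340.
Real time: 72340 / (25) = 14468/5 s.
Target frame: (14468/5) × (24000/1001) = 69446400/1001 ≈ 69377.023 → 69377.
At 24 labels/s: frame 69377 → 00:48:10:17.

00:48:10:17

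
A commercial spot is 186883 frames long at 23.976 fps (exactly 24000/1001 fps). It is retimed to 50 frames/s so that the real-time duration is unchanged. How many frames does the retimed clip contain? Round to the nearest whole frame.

389729 frames

Frames at target rate = 186883 × (50) / (24000/1001) = 187069883/480 ≈ 389728.923.
Nearest whole frame: 389729.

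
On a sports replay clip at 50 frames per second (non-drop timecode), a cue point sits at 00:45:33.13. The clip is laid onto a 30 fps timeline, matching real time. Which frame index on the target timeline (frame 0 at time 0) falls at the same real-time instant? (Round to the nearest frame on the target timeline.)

frame 81998

Source frame index: (0×3600 + 45×60 + 33) × 50 + 13 = 136663.
Real time: 136663 / (50) = 136663/50 s.
Target frame: (136663/50) × (30) = 409989/5 ≈ 81997.800 → 81998.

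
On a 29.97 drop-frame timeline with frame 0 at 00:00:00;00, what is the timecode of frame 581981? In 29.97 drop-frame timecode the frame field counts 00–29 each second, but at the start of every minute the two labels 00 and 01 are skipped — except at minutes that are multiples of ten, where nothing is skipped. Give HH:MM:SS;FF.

05:23:38;23

Ten DF minutes hold 17982 frames, so frame 581981 lies in block 32 (frames 575424–593405) with 6557 frames into that block.
The block's first minute is 1800 frames and the rest 1798 each; 6557 frames reaches minute 3, so 32 × 18 + 3 × 2 = 582 labels have been skipped so far.
Adding those back, label number 581981 + 582 = 582563 at 30 labels/s is 19418 s + 23 f = 5 h 23 min 38 s frame 23, i.e. 05:23:38;23.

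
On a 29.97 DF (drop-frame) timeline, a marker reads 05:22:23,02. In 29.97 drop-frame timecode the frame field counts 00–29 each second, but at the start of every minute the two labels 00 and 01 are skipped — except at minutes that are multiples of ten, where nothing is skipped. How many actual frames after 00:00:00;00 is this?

Complete 10-minute blocks: 32, each 17982 frames → 575424.
Remaining 2 whole minutes in the current block: 1800 + 1 × 1798 = 3598 frames.
Within the current minute: 23 × 30 + 2 − 2 = 690 (labels ;00/;01 skipped at this minute). Total = 575424 + 3598 + 690 = 579712.

579712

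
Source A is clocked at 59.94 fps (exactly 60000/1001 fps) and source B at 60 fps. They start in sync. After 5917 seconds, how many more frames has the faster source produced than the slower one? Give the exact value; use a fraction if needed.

A emits 60000/1001 × 5917 = 355020000/1001 frames; B emits 60 × 5917 = 355020.
Difference = 355020/1001 frames (≈ 354.6653); B is ahead of A.

355020/1001 frames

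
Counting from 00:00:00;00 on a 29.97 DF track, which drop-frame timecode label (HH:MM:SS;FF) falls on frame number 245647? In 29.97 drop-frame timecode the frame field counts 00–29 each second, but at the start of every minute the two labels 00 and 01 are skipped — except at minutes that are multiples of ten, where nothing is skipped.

02:16:36;13

Each 10-minute DF block holds 10 × 60 × 30 − 9 × 2 = 17982 frames. 245647 ÷ 17982 → 13 full blocks, remainder 11881.
Within the partial block the first minute is 1800 frames and each further minute 1798, so 6 further minute boundaries passed. Total skipped labels = 18 × 13 + 2 × 6 = 246.
Non-drop label index = 245647 + 246 = 245893; at 30 labels/s that is 02:16:36:13, i.e. DF 02:16:36;13.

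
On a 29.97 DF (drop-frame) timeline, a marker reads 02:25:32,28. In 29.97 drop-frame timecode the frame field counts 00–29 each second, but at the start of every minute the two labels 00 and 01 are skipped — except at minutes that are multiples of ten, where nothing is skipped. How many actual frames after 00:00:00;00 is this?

As if non-drop at 30 labels/s: (2 × 3600 + 25 × 60 + 32) × 30 + 28 = 261988.
Minute boundaries passed: 145; those not divisible by 10: 145 − 14 = 131; dropped labels = 2 × 131 = 262.
Actual frame index = 261988 − 262 = 261726.

261726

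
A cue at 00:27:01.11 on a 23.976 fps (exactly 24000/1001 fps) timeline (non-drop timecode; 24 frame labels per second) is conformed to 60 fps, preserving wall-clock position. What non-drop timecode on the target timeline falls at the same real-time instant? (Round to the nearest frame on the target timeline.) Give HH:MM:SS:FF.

Source frame index: (0×3600 + 27×60 + 1) × 24 + 11 = 38915.
Real time: 38915 / (24000/1001) = 7790783/4800 s.
Target frame: (7790783/4800) × (60) = 7790783/80 ≈ 97384.788 → 97385.
At 60 labels/s: frame 97385 → 00:27:03:05.

00:27:03:05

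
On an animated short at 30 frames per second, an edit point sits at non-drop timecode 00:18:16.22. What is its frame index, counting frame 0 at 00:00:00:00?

frame 32902

Total seconds to the label: (0 × 3600 + 18 × 60 + 16) = 1096.
Frame index = 1096 × 30 + 22 = 32902.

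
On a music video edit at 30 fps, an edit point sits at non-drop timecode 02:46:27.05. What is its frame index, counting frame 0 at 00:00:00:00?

Total seconds to the label: (2 × 3600 + 46 × 60 + 27) = 9987.
Frame index = 9987 × 30 + 5 = 299615.

299615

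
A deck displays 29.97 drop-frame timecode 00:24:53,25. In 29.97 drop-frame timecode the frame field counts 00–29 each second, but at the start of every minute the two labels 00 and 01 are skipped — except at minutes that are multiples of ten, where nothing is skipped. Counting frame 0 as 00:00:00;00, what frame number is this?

44771

Complete 10-minute blocks: 2, each 17982 frames → 35964.
Remaining 4 whole minutes in the current block: 1800 + 3 × 1798 = 7194 frames.
Within the current minute: 53 × 30 + 25 − 2 = 1613 (labels ;00/;01 skipped at this minute). Total = 35964 + 7194 + 1613 = 44771.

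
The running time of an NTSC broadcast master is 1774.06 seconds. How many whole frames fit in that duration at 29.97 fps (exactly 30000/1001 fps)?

53168 frames

Frames = 1774.06 × 30000/1001 = 53221800/1001 ≈ 53168.6314.
Complete frames: 53168.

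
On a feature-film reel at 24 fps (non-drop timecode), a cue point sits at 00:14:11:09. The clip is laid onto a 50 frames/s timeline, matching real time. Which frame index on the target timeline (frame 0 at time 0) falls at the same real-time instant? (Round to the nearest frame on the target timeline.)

Source frame index: (0×3600 + 14×60 + 11) × 24 + 9 = 20433.
Real time: 20433 / (24) = 6811/8 s.
Target frame: (6811/8) × (50) = 170275/4 ≈ 42568.750 → 42569.

frame 42569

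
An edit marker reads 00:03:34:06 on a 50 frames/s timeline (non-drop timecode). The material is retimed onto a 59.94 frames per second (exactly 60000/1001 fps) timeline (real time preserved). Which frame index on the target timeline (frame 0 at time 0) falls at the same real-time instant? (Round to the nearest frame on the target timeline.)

Source frame index: (0×3600 + 3×60 + 34) × 50 + 6 = 10706.
Real time: 10706 / (50) = 5353/25 s.
Target frame: (5353/25) × (60000/1001) = 12847200/1001 ≈ 12834.366 → 12834.

frame 12834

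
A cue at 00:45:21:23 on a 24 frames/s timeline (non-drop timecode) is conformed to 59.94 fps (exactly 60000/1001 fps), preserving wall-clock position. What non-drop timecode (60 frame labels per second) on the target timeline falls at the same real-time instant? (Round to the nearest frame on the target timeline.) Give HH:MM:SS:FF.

00:45:19:14

Source frame index: (0×3600 + 45×60 + 21) × 24 + 23 = 65327.
Real time: 65327 / (24) = 65327/24 s.
Target frame: (65327/24) × (60000/1001) = 163317500/1001 ≈ 163154.346 → 163154.
At 60 labels/s: frame 163154 → 00:45:19:14.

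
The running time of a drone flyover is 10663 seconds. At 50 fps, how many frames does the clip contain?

533150 frames

Frames = 10663 × 50 = 533150.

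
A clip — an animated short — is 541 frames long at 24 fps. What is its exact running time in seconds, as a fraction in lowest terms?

Running time = 541 ÷ (24) = 541 × 1/24 = 541/24 s.

541/24 seconds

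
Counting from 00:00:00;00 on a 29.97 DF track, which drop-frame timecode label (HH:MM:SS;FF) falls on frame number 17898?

00:09:57;06

Each 10-minute DF block holds 10 × 60 × 30 − 9 × 2 = 17982 frames. 17898 ÷ 17982 → 0 full blocks, remainder 17898.
Within the partial block the first minute is 1800 frames and each further minute 1798, so 9 further minute boundaries passed. Total skipped labels = 18 × 0 + 2 × 9 = 18.
Non-drop label index = 17898 + 18 = 17916; at 30 labels/s that is 00:09:57:06, i.e. DF 00:09:57;06.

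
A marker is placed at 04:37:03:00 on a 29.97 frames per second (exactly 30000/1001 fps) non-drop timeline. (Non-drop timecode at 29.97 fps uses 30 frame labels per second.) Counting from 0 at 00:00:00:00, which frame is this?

Total seconds to the label: (4 × 3600 + 37 × 60 + 3) = 16623.
Frame index = 16623 × 30 + 0 = 498690.

498690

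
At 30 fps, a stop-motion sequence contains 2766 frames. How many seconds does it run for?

92.2 seconds

Running time = 2766 / (30) = 92.2 s.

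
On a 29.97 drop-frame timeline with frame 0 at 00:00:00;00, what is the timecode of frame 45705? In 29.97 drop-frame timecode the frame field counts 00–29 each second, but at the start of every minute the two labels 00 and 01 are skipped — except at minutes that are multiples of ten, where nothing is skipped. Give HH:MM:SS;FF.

Each 10-minute DF block holds 10 × 60 × 30 − 9 × 2 = 17982 frames. 45705 ÷ 17982 → 2 full blocks, remainder 9741.
Within the partial block the first minute is 1800 frames and each further minute 1798, so 5 further minute boundaries passed. Total skipped labels = 18 × 2 + 2 × 5 = 46.
Non-drop label index = 45705 + 46 = 45751; at 30 labels/s that is 00:25:25:01, i.e. DF 00:25:25;01.

00:25:25;01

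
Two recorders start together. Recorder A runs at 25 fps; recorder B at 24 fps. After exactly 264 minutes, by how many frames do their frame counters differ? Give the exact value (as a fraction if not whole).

264 min = 15840 s.
A emits 25 × 15840 = 396000 frames; B emits 24 × 15840 = 380160.
Difference = 15840 frames; B is behind A.

15840 frames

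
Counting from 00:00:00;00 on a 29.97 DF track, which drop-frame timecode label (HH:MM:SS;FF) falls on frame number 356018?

03:17:59;04

Each 10-minute DF block holds 10 × 60 × 30 − 9 × 2 = 17982 frames. 356018 ÷ 17982 → 19 full blocks, remainder 14360.
Within the partial block the first minute is 1800 frames and each further minute 1798, so 7 further minute boundaries passed. Total skipped labels = 18 × 19 + 2 × 7 = 356.
Non-drop label index = 356018 + 356 = 356374; at 30 labels/s that is 03:17:59:04, i.e. DF 03:17:59;04.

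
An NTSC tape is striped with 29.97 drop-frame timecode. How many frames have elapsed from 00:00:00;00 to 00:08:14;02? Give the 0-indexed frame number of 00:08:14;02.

As if non-drop at 30 labels/s: (0 × 3600 + 8 × 60 + 14) × 30 + 2 = 14822.
Minute boundaries passed: 8; those not divisible by 10: 8 − 0 = 8; dropped labels = 2 × 8 = 16.
Actual frame index = 14822 − 16 = 14806.

14806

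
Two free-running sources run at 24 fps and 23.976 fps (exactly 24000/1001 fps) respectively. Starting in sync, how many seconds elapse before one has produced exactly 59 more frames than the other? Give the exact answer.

The gap grows by |24000/1001 − 24| = 24/1001 frames per second.
Time for a 59-frame gap: 59 ÷ (24/1001) = 59059/24 s.

59059/24 seconds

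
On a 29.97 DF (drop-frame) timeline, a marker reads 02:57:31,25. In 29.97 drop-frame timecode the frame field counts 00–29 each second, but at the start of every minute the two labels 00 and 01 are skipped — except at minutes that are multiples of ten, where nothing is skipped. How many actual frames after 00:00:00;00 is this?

319235

Complete 10-minute blocks: 17, each 17982 frames → 305694.
Remaining 7 whole minutes in the current block: 1800 + 6 × 1798 = 12588 frames.
Within the current minute: 31 × 30 + 25 − 2 = 953 (labels ;00/;01 skipped at this minute). Total = 305694 + 12588 + 953 = 319235.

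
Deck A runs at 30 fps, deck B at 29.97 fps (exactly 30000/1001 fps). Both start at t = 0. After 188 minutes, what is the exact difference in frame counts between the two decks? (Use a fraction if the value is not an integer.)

338400/1001 frames

188 min = 11280 s.
A emits 30 × 11280 = 338400 frames; B emits 30000/1001 × 11280 = 338400000/1001.
Difference = 338400/1001 frames (≈ 338.0619); B is behind A.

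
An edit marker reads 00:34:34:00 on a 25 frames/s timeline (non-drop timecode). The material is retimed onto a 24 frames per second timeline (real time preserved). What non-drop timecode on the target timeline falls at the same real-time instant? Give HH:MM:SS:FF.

Source frame index: (0×3600 + 34×60 + 34) × 25 + 0 = 51850.
Real time: 51850 / (25) = 2074 s.
Target frame: (2074) × (24) = 49776.
At 24 labels/s: frame 49776 → 00:34:34:00.

00:34:34:00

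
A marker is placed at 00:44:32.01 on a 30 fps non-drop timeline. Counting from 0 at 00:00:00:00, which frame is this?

80161

Total seconds to the label: (0 × 3600 + 44 × 60 + 32) = 2672.
Frame index = 2672 × 30 + 1 = 80161.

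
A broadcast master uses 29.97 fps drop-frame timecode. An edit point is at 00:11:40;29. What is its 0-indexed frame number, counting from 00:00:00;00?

As if non-drop at 30 labels/s: (0 × 3600 + 11 × 60 + 40) × 30 + 29 = 21029.
Minute boundaries passed: 11; those not divisible by 10: 11 − 1 = 10; dropped labels = 2 × 10 = 20.
Actual frame index = 21029 − 20 = 21009.

21009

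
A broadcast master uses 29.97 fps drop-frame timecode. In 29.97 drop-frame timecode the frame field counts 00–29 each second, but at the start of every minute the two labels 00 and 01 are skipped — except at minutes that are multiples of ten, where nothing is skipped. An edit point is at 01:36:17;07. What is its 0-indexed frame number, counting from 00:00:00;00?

173143

Complete 10-minute blocks: 9, each 17982 frames → 161838.
Remaining 6 whole minutes in the current block: 1800 + 5 × 1798 = 10790 frames.
Within the current minute: 17 × 30 + 7 − 2 = 515 (labels ;00/;01 skipped at this minute). Total = 161838 + 10790 + 515 = 173143.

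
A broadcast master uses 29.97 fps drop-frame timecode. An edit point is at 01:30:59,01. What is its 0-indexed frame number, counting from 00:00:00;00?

163609

Complete 10-minute blocks: 9, each 17982 frames → 161838.
Remaining 0 whole minutes in the current block: 0 frames.
Within the current minute: 59 × 30 + 1 = 1771. Total = 161838 + 0 + 1771 = 163609.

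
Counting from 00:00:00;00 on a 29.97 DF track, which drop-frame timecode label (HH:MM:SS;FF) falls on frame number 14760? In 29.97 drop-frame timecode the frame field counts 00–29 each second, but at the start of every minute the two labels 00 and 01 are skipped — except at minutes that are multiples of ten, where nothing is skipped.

00:08:12;16

Ten DF minutes hold 17982 frames, so frame 14760 lies in block 0 (frames 0–17981) with 14760 frames into that block.
The block's first minute is 1800 frames and the rest 1798 each; 14760 frames reaches minute 8, so 0 × 18 + 8 × 2 = 16 labels have been skipped so far.
Adding those back, label number 14760 + 16 = 14776 at 30 labels/s is 492 s + 16 f = 0 h 8 min 12 s frame 16, i.e. 00:08:12;16.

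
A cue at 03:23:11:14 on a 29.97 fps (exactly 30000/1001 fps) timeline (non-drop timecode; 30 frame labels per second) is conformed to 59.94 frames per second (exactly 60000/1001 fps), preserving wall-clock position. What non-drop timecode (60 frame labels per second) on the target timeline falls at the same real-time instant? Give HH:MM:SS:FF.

Source frame index: (3×3600 + 23×60 + 11) × 30 + 14 = 365744.
Real time: 365744 / (30000/1001) = 22881859/1875 s.
Target frame: (22881859/1875) × (60000/1001) = 731488.
At 60 labels/s: frame 731488 → 03:23:11:28.

03:23:11:28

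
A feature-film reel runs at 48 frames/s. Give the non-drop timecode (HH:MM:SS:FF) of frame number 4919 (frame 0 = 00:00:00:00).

00:01:42:23

4919 ÷ 48 = 102 full seconds, remainder 23 frames.
102 s = 0 h 1 min 42 s.
Timecode: 00:01:42:23.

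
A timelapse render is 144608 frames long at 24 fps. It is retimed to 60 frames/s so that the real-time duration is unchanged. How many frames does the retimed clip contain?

361520 frames

Target frames = source frames × (target rate / source rate) = 144608 × (60)/(24) = 144608 × 5/2 = 361520.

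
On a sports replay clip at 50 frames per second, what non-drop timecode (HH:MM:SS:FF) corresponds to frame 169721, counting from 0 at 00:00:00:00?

169721 ÷ 50 = 3394 full seconds, remainder 21 frames.
3394 s = 0 h 56 min 34 s.
Timecode: 00:56:34:21.

00:56:34:21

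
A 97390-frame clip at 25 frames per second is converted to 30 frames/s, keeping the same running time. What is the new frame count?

116868 frames

Target frames = source frames × (target rate / source rate) = 97390 × (30)/(25) = 97390 × 6/5 = 116868.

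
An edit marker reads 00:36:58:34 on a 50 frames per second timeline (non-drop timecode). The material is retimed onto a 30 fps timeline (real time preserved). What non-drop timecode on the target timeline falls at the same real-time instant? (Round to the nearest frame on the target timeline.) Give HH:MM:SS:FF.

00:36:58:20

Source frame index: (0×3600 + 36×60 + 58) × 50 + 34 = 110934.
Real time: 110934 / (50) = 55467/25 s.
Target frame: (55467/25) × (30) = 332802/5 ≈ 66560.400 → 66560.
At 30 labels/s: frame 66560 → 00:36:58:20.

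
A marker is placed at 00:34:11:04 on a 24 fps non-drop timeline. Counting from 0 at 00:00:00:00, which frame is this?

Total seconds to the label: (0 × 3600 + 34 × 60 + 11) = 2051.
Frame index = 2051 × 24 + 4 = 49228.

49228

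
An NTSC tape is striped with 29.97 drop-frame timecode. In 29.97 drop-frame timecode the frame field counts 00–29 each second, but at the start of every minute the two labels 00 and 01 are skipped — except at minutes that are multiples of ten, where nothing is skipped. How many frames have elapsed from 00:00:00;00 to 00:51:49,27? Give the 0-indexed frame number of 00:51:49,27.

93205

As if non-drop at 30 labels/s: (0 × 3600 + 51 × 60 + 49) × 30 + 27 = 93297.
Minute boundaries passed: 51; those not divisible by 10: 51 − 5 = 46; dropped labels = 2 × 46 = 92.
Actual frame index = 93297 − 92 = 93205.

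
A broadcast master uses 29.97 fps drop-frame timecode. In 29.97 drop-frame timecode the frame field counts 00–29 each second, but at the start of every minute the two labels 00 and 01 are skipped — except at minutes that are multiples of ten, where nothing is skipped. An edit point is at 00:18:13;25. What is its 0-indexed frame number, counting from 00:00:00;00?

32781

As if non-drop at 30 labels/s: (0 × 3600 + 18 × 60 + 13) × 30 + 25 = 32815.
Minute boundaries passed: 18; those not divisible by 10: 18 − 1 = 17; dropped labels = 2 × 17 = 34.
Actual frame index = 32815 − 34 = 32781.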